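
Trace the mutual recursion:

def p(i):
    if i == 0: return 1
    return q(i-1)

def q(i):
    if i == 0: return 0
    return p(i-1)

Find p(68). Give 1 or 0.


p(68) = q(67)
q(67) = p(66)
p(66) = q(65)
q(65) = p(64)
p(64) = q(63)
q(63) = p(62)
p(62) = q(61)
q(61) = p(60)
p(60) = q(59)
q(59) = p(58)
p(58) = q(57)
q(57) = p(56)
p(56) = q(55)
q(55) = p(54)
p(54) = q(53)
q(53) = p(52)
p(52) = q(51)
q(51) = p(50)
p(50) = q(49)
q(49) = p(48)
p(48) = q(47)
q(47) = p(46)
p(46) = q(45)
q(45) = p(44)
p(44) = q(43)
q(43) = p(42)
p(42) = q(41)
q(41) = p(40)
p(40) = q(39)
q(39) = p(38)
p(38) = q(37)
q(37) = p(36)
p(36) = q(35)
q(35) = p(34)
p(34) = q(33)
q(33) = p(32)
p(32) = q(31)
q(31) = p(30)
p(30) = q(29)
q(29) = p(28)
p(28) = q(27)
q(27) = p(26)
p(26) = q(25)
q(25) = p(24)
p(24) = q(23)
q(23) = p(22)
p(22) = q(21)
q(21) = p(20)
p(20) = q(19)
q(19) = p(18)
p(18) = q(17)
q(17) = p(16)
p(16) = q(15)
q(15) = p(14)
p(14) = q(13)
q(13) = p(12)
p(12) = q(11)
q(11) = p(10)
p(10) = q(9)
q(9) = p(8)
p(8) = q(7)
q(7) = p(6)
p(6) = q(5)
q(5) = p(4)
p(4) = q(3)
q(3) = p(2)
p(2) = q(1)
q(1) = p(0)
p(0) = 1  (base case)
Result: 1

1


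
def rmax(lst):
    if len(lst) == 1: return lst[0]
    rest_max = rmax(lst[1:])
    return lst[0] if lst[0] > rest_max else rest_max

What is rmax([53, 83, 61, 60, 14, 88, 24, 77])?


rmax([53, 83, 61, 60, 14, 88, 24, 77]): compare 53 with rmax([83, 61, 60, 14, 88, 24, 77])
rmax([83, 61, 60, 14, 88, 24, 77]): compare 83 with rmax([61, 60, 14, 88, 24, 77])
rmax([61, 60, 14, 88, 24, 77]): compare 61 with rmax([60, 14, 88, 24, 77])
rmax([60, 14, 88, 24, 77]): compare 60 with rmax([14, 88, 24, 77])
rmax([14, 88, 24, 77]): compare 14 with rmax([88, 24, 77])
rmax([88, 24, 77]): compare 88 with rmax([24, 77])
rmax([24, 77]): compare 24 with rmax([77])
rmax([77]) = 77  (base case)
Compare 24 with 77 -> 77
Compare 88 with 77 -> 88
Compare 14 with 88 -> 88
Compare 60 with 88 -> 88
Compare 61 with 88 -> 88
Compare 83 with 88 -> 88
Compare 53 with 88 -> 88

88


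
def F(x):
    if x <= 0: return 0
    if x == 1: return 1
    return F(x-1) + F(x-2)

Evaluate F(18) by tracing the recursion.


Computing F(18) bottom-up:
F(0) = 0
F(1) = 1
F(2) = F(1) + F(0) = 1 + 0 = 1
F(3) = F(2) + F(1) = 1 + 1 = 2
F(4) = F(3) + F(2) = 2 + 1 = 3
F(5) = F(4) + F(3) = 3 + 2 = 5
F(6) = F(5) + F(4) = 5 + 3 = 8
F(7) = F(6) + F(5) = 8 + 5 = 13
F(8) = F(7) + F(6) = 13 + 8 = 21
F(9) = F(8) + F(7) = 21 + 13 = 34
F(10) = F(9) + F(8) = 34 + 21 = 55
F(11) = F(10) + F(9) = 55 + 34 = 89
F(12) = F(11) + F(10) = 89 + 55 = 144
F(13) = F(12) + F(11) = 144 + 89 = 233
F(14) = F(13) + F(12) = 233 + 144 = 377
F(15) = F(14) + F(13) = 377 + 233 = 610
F(16) = F(15) + F(14) = 610 + 377 = 987
F(17) = F(16) + F(15) = 987 + 610 = 1597
F(18) = F(17) + F(16) = 1597 + 987 = 2584

2584


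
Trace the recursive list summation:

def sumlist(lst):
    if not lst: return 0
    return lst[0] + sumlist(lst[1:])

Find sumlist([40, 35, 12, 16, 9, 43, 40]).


sumlist([40, 35, 12, 16, 9, 43, 40]) = 40 + sumlist([35, 12, 16, 9, 43, 40])
sumlist([35, 12, 16, 9, 43, 40]) = 35 + sumlist([12, 16, 9, 43, 40])
sumlist([12, 16, 9, 43, 40]) = 12 + sumlist([16, 9, 43, 40])
sumlist([16, 9, 43, 40]) = 16 + sumlist([9, 43, 40])
sumlist([9, 43, 40]) = 9 + sumlist([43, 40])
sumlist([43, 40]) = 43 + sumlist([40])
sumlist([40]) = 40 + sumlist([])
sumlist([]) = 0  (base case)
Total: 40 + 35 + 12 + 16 + 9 + 43 + 40 + 0 = 195

195


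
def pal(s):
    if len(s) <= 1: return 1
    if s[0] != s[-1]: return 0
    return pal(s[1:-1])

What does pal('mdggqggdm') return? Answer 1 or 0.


pal('mdggqggdm'): s[0]='m' == s[-1]='m' -> check pal('dggqggd')
pal('dggqggd'): s[0]='d' == s[-1]='d' -> check pal('ggqgg')
pal('ggqgg'): s[0]='g' == s[-1]='g' -> check pal('gqg')
pal('gqg'): s[0]='g' == s[-1]='g' -> check pal('q')
pal('q'): len <= 1 -> return 1  (base case)
Result: 1 (palindrome)

1


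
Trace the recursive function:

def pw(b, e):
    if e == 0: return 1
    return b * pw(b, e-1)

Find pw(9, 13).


pw(9, 13)
= 9 * pw(9, 12)
= 9 * 9 * pw(9, 11)
= 9 * 9 * 9 * pw(9, 10)
= 9 * 9 * 9 * 9 * pw(9, 9)
= 9 * 9 * 9 * 9 * 9 * pw(9, 8)
= 9 * 9 * 9 * 9 * 9 * 9 * pw(9, 7)
= 9 * 9 * 9 * 9 * 9 * 9 * 9 * pw(9, 6)
= 9 * 9 * 9 * 9 * 9 * 9 * 9 * 9 * pw(9, 5)
= 9 * 9 * 9 * 9 * 9 * 9 * 9 * 9 * 9 * pw(9, 4)
= 9 * 9 * 9 * 9 * 9 * 9 * 9 * 9 * 9 * 9 * pw(9, 3)
= 9 * 9 * 9 * 9 * 9 * 9 * 9 * 9 * 9 * 9 * 9 * pw(9, 2)
= 9 * 9 * 9 * 9 * 9 * 9 * 9 * 9 * 9 * 9 * 9 * 9 * pw(9, 1)
= 9 * 9 * 9 * 9 * 9 * 9 * 9 * 9 * 9 * 9 * 9 * 9 * 9 * pw(9, 0)
= 9 * 9 * 9 * 9 * 9 * 9 * 9 * 9 * 9 * 9 * 9 * 9 * 9 * 1
= 2541865828329

2541865828329


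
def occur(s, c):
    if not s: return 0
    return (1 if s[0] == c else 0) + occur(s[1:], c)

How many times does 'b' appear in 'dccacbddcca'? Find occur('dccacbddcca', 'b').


s[0]='d' != 'b' -> 0
s[0]='c' != 'b' -> 0
s[0]='c' != 'b' -> 0
s[0]='a' != 'b' -> 0
s[0]='c' != 'b' -> 0
s[0]='b' == 'b' -> 1
s[0]='d' != 'b' -> 0
s[0]='d' != 'b' -> 0
s[0]='c' != 'b' -> 0
s[0]='c' != 'b' -> 0
s[0]='a' != 'b' -> 0
Sum: 0 + 0 + 0 + 0 + 0 + 1 + 0 + 0 + 0 + 0 + 0 = 1

1


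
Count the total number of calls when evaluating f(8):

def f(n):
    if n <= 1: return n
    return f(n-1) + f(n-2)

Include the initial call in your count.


Let C(n) = total calls for f(n)
C(0) = 1, C(1) = 1
C(2) = 1 + C(1) + C(0) = 1 + 1 + 1 = 3
C(3) = 1 + C(2) + C(1) = 1 + 3 + 1 = 5
C(4) = 1 + C(3) + C(2) = 1 + 5 + 3 = 9
C(5) = 1 + C(4) + C(3) = 1 + 9 + 5 = 15
C(6) = 1 + C(5) + C(4) = 1 + 15 + 9 = 25
C(7) = 1 + C(6) + C(5) = 1 + 25 + 15 = 41
C(8) = 1 + C(7) + C(6) = 1 + 41 + 25 = 67

67


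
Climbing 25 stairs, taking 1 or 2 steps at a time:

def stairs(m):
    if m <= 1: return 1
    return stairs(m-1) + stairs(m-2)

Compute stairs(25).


Building up from base cases:
stairs(0) = 1
stairs(1) = 1
stairs(2) = stairs(1) + stairs(0) = 1 + 1 = 2
stairs(3) = stairs(2) + stairs(1) = 2 + 1 = 3
stairs(4) = stairs(3) + stairs(2) = 3 + 2 = 5
stairs(5) = stairs(4) + stairs(3) = 5 + 3 = 8
stairs(6) = stairs(5) + stairs(4) = 8 + 5 = 13
stairs(7) = stairs(6) + stairs(5) = 13 + 8 = 21
stairs(8) = stairs(7) + stairs(6) = 21 + 13 = 34
stairs(9) = stairs(8) + stairs(7) = 34 + 21 = 55
stairs(10) = stairs(9) + stairs(8) = 55 + 34 = 89
stairs(11) = stairs(10) + stairs(9) = 89 + 55 = 144
stairs(12) = stairs(11) + stairs(10) = 144 + 89 = 233
stairs(13) = stairs(12) + stairs(11) = 233 + 144 = 377
stairs(14) = stairs(13) + stairs(12) = 377 + 233 = 610
stairs(15) = stairs(14) + stairs(13) = 610 + 377 = 987
stairs(16) = stairs(15) + stairs(14) = 987 + 610 = 1597
stairs(17) = stairs(16) + stairs(15) = 1597 + 987 = 2584
stairs(18) = stairs(17) + stairs(16) = 2584 + 1597 = 4181
stairs(19) = stairs(18) + stairs(17) = 4181 + 2584 = 6765
stairs(20) = stairs(19) + stairs(18) = 6765 + 4181 = 10946
stairs(21) = stairs(20) + stairs(19) = 10946 + 6765 = 17711
stairs(22) = stairs(21) + stairs(20) = 17711 + 10946 = 28657
stairs(23) = stairs(22) + stairs(21) = 28657 + 17711 = 46368
stairs(24) = stairs(23) + stairs(22) = 46368 + 28657 = 75025
stairs(25) = stairs(24) + stairs(23) = 75025 + 46368 = 121393

121393


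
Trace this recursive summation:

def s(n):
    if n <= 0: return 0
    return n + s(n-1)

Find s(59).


s(59)
= 59 + 58 + 57 + 56 + 55 + 54 + 53 + 52 + 51 + 50 + 49 + 48 + 47 + 46 + 45 + 44 + 43 + 42 + 41 + 40 + 39 + 38 + 37 + 36 + 35 + 34 + 33 + 32 + 31 + 30 + 29 + 28 + 27 + 26 + 25 + 24 + 23 + 22 + 21 + 20 + 19 + 18 + 17 + 16 + 15 + 14 + 13 + 12 + 11 + 10 + 9 + 8 + 7 + 6 + 5 + 4 + 3 + 2 + 1 + s(0)
= 59 + 58 + 57 + 56 + 55 + 54 + 53 + 52 + 51 + 50 + 49 + 48 + 47 + 46 + 45 + 44 + 43 + 42 + 41 + 40 + 39 + 38 + 37 + 36 + 35 + 34 + 33 + 32 + 31 + 30 + 29 + 28 + 27 + 26 + 25 + 24 + 23 + 22 + 21 + 20 + 19 + 18 + 17 + 16 + 15 + 14 + 13 + 12 + 11 + 10 + 9 + 8 + 7 + 6 + 5 + 4 + 3 + 2 + 1 + 0
= 1770

1770


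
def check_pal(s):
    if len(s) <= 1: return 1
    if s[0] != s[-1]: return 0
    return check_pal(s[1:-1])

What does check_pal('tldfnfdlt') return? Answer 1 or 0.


check_pal('tldfnfdlt'): s[0]='t' == s[-1]='t' -> check check_pal('ldfnfdl')
check_pal('ldfnfdl'): s[0]='l' == s[-1]='l' -> check check_pal('dfnfd')
check_pal('dfnfd'): s[0]='d' == s[-1]='d' -> check check_pal('fnf')
check_pal('fnf'): s[0]='f' == s[-1]='f' -> check check_pal('n')
check_pal('n'): len <= 1 -> return 1  (base case)
Result: 1 (palindrome)

1


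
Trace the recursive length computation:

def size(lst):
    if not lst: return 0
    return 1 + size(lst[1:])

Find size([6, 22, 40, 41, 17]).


size([6, 22, 40, 41, 17]) = 1 + size([22, 40, 41, 17])
size([22, 40, 41, 17]) = 1 + size([40, 41, 17])
size([40, 41, 17]) = 1 + size([41, 17])
size([41, 17]) = 1 + size([17])
size([17]) = 1 + size([])
size([]) = 0  (base case)
Unwinding: 1 + 1 + 1 + 1 + 1 + 0 = 5

5


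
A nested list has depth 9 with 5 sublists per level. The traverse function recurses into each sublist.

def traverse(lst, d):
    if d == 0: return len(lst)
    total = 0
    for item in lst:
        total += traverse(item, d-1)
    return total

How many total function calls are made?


At depth 0 (root): 1 call
At depth 1: each of 1 parents calls traverse on 5 children = 5 calls
At depth 2: each of 5 parents calls traverse on 5 children = 25 calls
At depth 3: each of 25 parents calls traverse on 5 children = 125 calls
At depth 4: each of 125 parents calls traverse on 5 children = 625 calls
At depth 5: each of 625 parents calls traverse on 5 children = 3125 calls
At depth 6: each of 3125 parents calls traverse on 5 children = 15625 calls
At depth 7: each of 15625 parents calls traverse on 5 children = 78125 calls
At depth 8: each of 78125 parents calls traverse on 5 children = 390625 calls
At depth 9: each of 390625 parents calls traverse on 5 children = 1953125 calls
Total: 1 + 5 + 25 + 125 + 625 + 3125 + 15625 + 78125 + 390625 + 1953125 = 2441406

2441406


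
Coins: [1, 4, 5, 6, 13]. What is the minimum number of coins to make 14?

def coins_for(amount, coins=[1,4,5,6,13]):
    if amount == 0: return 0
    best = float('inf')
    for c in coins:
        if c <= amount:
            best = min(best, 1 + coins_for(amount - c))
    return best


Building up with DP:
coins_for(0) = 0
coins_for(1) = min(1+coins_for(0)=1+0=1) = 1
coins_for(2) = min(1+coins_for(1)=1+1=2) = 2
coins_for(3) = min(1+coins_for(2)=1+2=3) = 3
coins_for(4) = min(1+coins_for(3)=1+3=4, 1+coins_for(0)=1+0=1) = 1
coins_for(5) = min(1+coins_for(4)=1+1=2, 1+coins_for(1)=1+1=2, 1+coins_for(0)=1+0=1) = 1
coins_for(6) = min(1+coins_for(5)=1+1=2, 1+coins_for(2)=1+2=3, 1+coins_for(1)=1+1=2, 1+coins_for(0)=1+0=1) = 1
coins_for(7) = min(1+coins_for(6)=1+1=2, 1+coins_for(3)=1+3=4, 1+coins_for(2)=1+2=3, 1+coins_for(1)=1+1=2) = 2
coins_for(8) = min(1+coins_for(7)=1+2=3, 1+coins_for(4)=1+1=2, 1+coins_for(3)=1+3=4, 1+coins_for(2)=1+2=3) = 2
coins_for(9) = min(1+coins_for(8)=1+2=3, 1+coins_for(5)=1+1=2, 1+coins_for(4)=1+1=2, 1+coins_for(3)=1+3=4) = 2
coins_for(10) = min(1+coins_for(9)=1+2=3, 1+coins_for(6)=1+1=2, 1+coins_for(5)=1+1=2, 1+coins_for(4)=1+1=2) = 2
coins_for(11) = min(1+coins_for(10)=1+2=3, 1+coins_for(7)=1+2=3, 1+coins_for(6)=1+1=2, 1+coins_for(5)=1+1=2) = 2
coins_for(12) = min(1+coins_for(11)=1+2=3, 1+coins_for(8)=1+2=3, 1+coins_for(7)=1+2=3, 1+coins_for(6)=1+1=2) = 2
coins_for(13) = min(1+coins_for(12)=1+2=3, 1+coins_for(9)=1+2=3, 1+coins_for(8)=1+2=3, 1+coins_for(7)=1+2=3, 1+coins_for(0)=1+0=1) = 1
coins_for(14) = min(1+coins_for(13)=1+1=2, 1+coins_for(10)=1+2=3, 1+coins_for(9)=1+2=3, 1+coins_for(8)=1+2=3, 1+coins_for(1)=1+1=2) = 2

2


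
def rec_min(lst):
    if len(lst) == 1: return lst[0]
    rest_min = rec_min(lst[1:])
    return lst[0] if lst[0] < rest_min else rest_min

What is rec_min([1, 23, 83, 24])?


rec_min([1, 23, 83, 24]): compare 1 with rec_min([23, 83, 24])
rec_min([23, 83, 24]): compare 23 with rec_min([83, 24])
rec_min([83, 24]): compare 83 with rec_min([24])
rec_min([24]) = 24  (base case)
Compare 83 with 24 -> 24
Compare 23 with 24 -> 23
Compare 1 with 23 -> 1

1


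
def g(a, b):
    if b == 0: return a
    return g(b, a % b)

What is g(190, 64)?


g(190, 64) = g(64, 62)
g(64, 62) = g(62, 2)
g(62, 2) = g(2, 0)
g(2, 0) = 2  (base case)

2


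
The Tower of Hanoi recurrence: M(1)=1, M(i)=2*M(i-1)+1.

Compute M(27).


M(27) = 2 * M(26) + 1
M(26) = 2 * M(25) + 1
M(25) = 2 * M(24) + 1
M(24) = 2 * M(23) + 1
M(23) = 2 * M(22) + 1
M(22) = 2 * M(21) + 1
M(21) = 2 * M(20) + 1
M(20) = 2 * M(19) + 1
M(19) = 2 * M(18) + 1
M(18) = 2 * M(17) + 1
M(17) = 2 * M(16) + 1
M(16) = 2 * M(15) + 1
M(15) = 2 * M(14) + 1
M(14) = 2 * M(13) + 1
M(13) = 2 * M(12) + 1
M(12) = 2 * M(11) + 1
M(11) = 2 * M(10) + 1
M(10) = 2 * M(9) + 1
M(9) = 2 * M(8) + 1
M(8) = 2 * M(7) + 1
M(7) = 2 * M(6) + 1
M(6) = 2 * M(5) + 1
M(5) = 2 * M(4) + 1
M(4) = 2 * M(3) + 1
M(3) = 2 * M(2) + 1
M(2) = 2 * M(1) + 1
M(1) = 1  (base case)
M(2) = 2 * 1 + 1 = 3
M(3) = 2 * 3 + 1 = 7
M(4) = 2 * 7 + 1 = 15
M(5) = 2 * 15 + 1 = 31
M(6) = 2 * 31 + 1 = 63
M(7) = 2 * 63 + 1 = 127
M(8) = 2 * 127 + 1 = 255
M(9) = 2 * 255 + 1 = 511
M(10) = 2 * 511 + 1 = 1023
M(11) = 2 * 1023 + 1 = 2047
M(12) = 2 * 2047 + 1 = 4095
M(13) = 2 * 4095 + 1 = 8191
M(14) = 2 * 8191 + 1 = 16383
M(15) = 2 * 16383 + 1 = 32767
M(16) = 2 * 32767 + 1 = 65535
M(17) = 2 * 65535 + 1 = 131071
M(18) = 2 * 131071 + 1 = 262143
M(19) = 2 * 262143 + 1 = 524287
M(20) = 2 * 524287 + 1 = 1048575
M(21) = 2 * 1048575 + 1 = 2097151
M(22) = 2 * 2097151 + 1 = 4194303
M(23) = 2 * 4194303 + 1 = 8388607
M(24) = 2 * 8388607 + 1 = 16777215
M(25) = 2 * 16777215 + 1 = 33554431
M(26) = 2 * 33554431 + 1 = 67108863
M(27) = 2 * 67108863 + 1 = 134217727

134217727


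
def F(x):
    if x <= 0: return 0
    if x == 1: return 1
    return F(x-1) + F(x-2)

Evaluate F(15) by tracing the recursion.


Computing F(15) bottom-up:
F(0) = 0
F(1) = 1
F(2) = F(1) + F(0) = 1 + 0 = 1
F(3) = F(2) + F(1) = 1 + 1 = 2
F(4) = F(3) + F(2) = 2 + 1 = 3
F(5) = F(4) + F(3) = 3 + 2 = 5
F(6) = F(5) + F(4) = 5 + 3 = 8
F(7) = F(6) + F(5) = 8 + 5 = 13
F(8) = F(7) + F(6) = 13 + 8 = 21
F(9) = F(8) + F(7) = 21 + 13 = 34
F(10) = F(9) + F(8) = 34 + 21 = 55
F(11) = F(10) + F(9) = 55 + 34 = 89
F(12) = F(11) + F(10) = 89 + 55 = 144
F(13) = F(12) + F(11) = 144 + 89 = 233
F(14) = F(13) + F(12) = 233 + 144 = 377
F(15) = F(14) + F(13) = 377 + 233 = 610

610


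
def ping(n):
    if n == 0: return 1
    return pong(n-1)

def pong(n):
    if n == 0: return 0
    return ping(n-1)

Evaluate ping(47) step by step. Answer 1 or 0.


ping(47) = pong(46)
pong(46) = ping(45)
ping(45) = pong(44)
pong(44) = ping(43)
ping(43) = pong(42)
pong(42) = ping(41)
ping(41) = pong(40)
pong(40) = ping(39)
ping(39) = pong(38)
pong(38) = ping(37)
ping(37) = pong(36)
pong(36) = ping(35)
ping(35) = pong(34)
pong(34) = ping(33)
ping(33) = pong(32)
pong(32) = ping(31)
ping(31) = pong(30)
pong(30) = ping(29)
ping(29) = pong(28)
pong(28) = ping(27)
ping(27) = pong(26)
pong(26) = ping(25)
ping(25) = pong(24)
pong(24) = ping(23)
ping(23) = pong(22)
pong(22) = ping(21)
ping(21) = pong(20)
pong(20) = ping(19)
ping(19) = pong(18)
pong(18) = ping(17)
ping(17) = pong(16)
pong(16) = ping(15)
ping(15) = pong(14)
pong(14) = ping(13)
ping(13) = pong(12)
pong(12) = ping(11)
ping(11) = pong(10)
pong(10) = ping(9)
ping(9) = pong(8)
pong(8) = ping(7)
ping(7) = pong(6)
pong(6) = ping(5)
ping(5) = pong(4)
pong(4) = ping(3)
ping(3) = pong(2)
pong(2) = ping(1)
ping(1) = pong(0)
pong(0) = 0  (base case)
Result: 0

0


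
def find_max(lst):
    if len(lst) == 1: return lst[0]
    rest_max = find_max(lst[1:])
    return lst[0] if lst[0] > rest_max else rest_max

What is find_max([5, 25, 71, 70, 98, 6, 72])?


find_max([5, 25, 71, 70, 98, 6, 72]): compare 5 with find_max([25, 71, 70, 98, 6, 72])
find_max([25, 71, 70, 98, 6, 72]): compare 25 with find_max([71, 70, 98, 6, 72])
find_max([71, 70, 98, 6, 72]): compare 71 with find_max([70, 98, 6, 72])
find_max([70, 98, 6, 72]): compare 70 with find_max([98, 6, 72])
find_max([98, 6, 72]): compare 98 with find_max([6, 72])
find_max([6, 72]): compare 6 with find_max([72])
find_max([72]) = 72  (base case)
Compare 6 with 72 -> 72
Compare 98 with 72 -> 98
Compare 70 with 98 -> 98
Compare 71 with 98 -> 98
Compare 25 with 98 -> 98
Compare 5 with 98 -> 98

98


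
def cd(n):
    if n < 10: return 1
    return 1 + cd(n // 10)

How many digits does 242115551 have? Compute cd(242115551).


cd(242115551) = 1 + cd(24211555)
cd(24211555) = 1 + cd(2421155)
cd(2421155) = 1 + cd(242115)
cd(242115) = 1 + cd(24211)
cd(24211) = 1 + cd(2421)
cd(2421) = 1 + cd(242)
cd(242) = 1 + cd(24)
cd(24) = 1 + cd(2)
cd(2) = 1  (base case: 2 < 10)
Unwinding: 1 + 1 + 1 + 1 + 1 + 1 + 1 + 1 + 1 = 9

9


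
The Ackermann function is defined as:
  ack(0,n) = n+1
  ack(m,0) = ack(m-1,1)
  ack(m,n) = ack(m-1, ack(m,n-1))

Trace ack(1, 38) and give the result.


ack(1, 38) = ack(0, ack(1, 37))
  ack(1, 37) = ack(0, ack(1, 36))
    ack(1, 36) = ack(0, ack(1, 35))
      ack(1, 35) = ack(0, ack(1, 34))
        ack(1, 34) = ack(0, ack(1, 33))
          ack(1, 33) = ack(0, ack(1, 32))
          ack(1, 32) = ack(0, ack(1, 31))
          ack(1, 31) = ack(0, ack(1, 30))
          ack(1, 30) = ack(0, ack(1, 29))
          ack(1, 29) = ack(0, ack(1, 28))
          ack(1, 28) = ack(0, ack(1, 27))
          ack(1, 27) = ack(0, ack(1, 26))
          ack(1, 26) = ack(0, ack(1, 25))
          ack(1, 25) = ack(0, ack(1, 24))
          ack(1, 24) = ack(0, ack(1, 23))
          ack(1, 23) = ack(0, ack(1, 22))
          ack(1, 22) = ack(0, ack(1, 21))
          ack(1, 21) = ack(0, ack(1, 20))
          ack(1, 20) = ack(0, ack(1, 19))
          ack(1, 19) = ack(0, ack(1, 18))
          ack(1, 18) = ack(0, ack(1, 17))
          ack(1, 17) = ack(0, ack(1, 16))
          ack(1, 16) = ack(0, ack(1, 15))
          ack(1, 15) = ack(0, ack(1, 14))
          ack(1, 14) = ack(0, ack(1, 13))
... (trace truncated)
Result: ack(1, 38) = 40

40


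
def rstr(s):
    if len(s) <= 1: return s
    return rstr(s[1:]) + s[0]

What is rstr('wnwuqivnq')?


rstr('wnwuqivnq') = rstr('nwuqivnq') + 'w'
rstr('nwuqivnq') = rstr('wuqivnq') + 'n'
rstr('wuqivnq') = rstr('uqivnq') + 'w'
rstr('uqivnq') = rstr('qivnq') + 'u'
rstr('qivnq') = rstr('ivnq') + 'q'
rstr('ivnq') = rstr('vnq') + 'i'
rstr('vnq') = rstr('nq') + 'v'
rstr('nq') = rstr('q') + 'n'
rstr('q') = 'q'  (base case)
Concatenating: 'q' + 'n' + 'v' + 'i' + 'q' + 'u' + 'w' + 'n' + 'w' = 'qnviquwnw'

qnviquwnw


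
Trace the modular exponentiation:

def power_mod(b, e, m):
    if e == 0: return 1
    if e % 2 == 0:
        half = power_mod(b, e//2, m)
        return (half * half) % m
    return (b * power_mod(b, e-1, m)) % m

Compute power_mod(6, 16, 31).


power_mod(6, 16, 31): e is even, compute power_mod(6, 8, 31)
  power_mod(6, 8, 31): e is even, compute power_mod(6, 4, 31)
    power_mod(6, 4, 31): e is even, compute power_mod(6, 2, 31)
      power_mod(6, 2, 31): e is even, compute power_mod(6, 1, 31)
        power_mod(6, 1, 31): e is odd, compute power_mod(6, 0, 31)
          power_mod(6, 0, 31) = 1
        (6 * 1) % 31 = 6
      half=6, (6*6) % 31 = 5
    half=5, (5*5) % 31 = 25
  half=25, (25*25) % 31 = 5
half=5, (5*5) % 31 = 25

25


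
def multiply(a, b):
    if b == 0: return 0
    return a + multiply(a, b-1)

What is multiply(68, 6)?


multiply(68, 6) = 68 + multiply(68, 5)
multiply(68, 5) = 68 + multiply(68, 4)
multiply(68, 4) = 68 + multiply(68, 3)
multiply(68, 3) = 68 + multiply(68, 2)
multiply(68, 2) = 68 + multiply(68, 1)
multiply(68, 1) = 68 + multiply(68, 0)
multiply(68, 0) = 0  (base case)
Total: 68 + 68 + 68 + 68 + 68 + 68 + 0 = 408

408


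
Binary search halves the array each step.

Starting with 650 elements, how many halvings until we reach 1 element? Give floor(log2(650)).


650 / 2 = 325
325 / 2 = 162
162 / 2 = 81
81 / 2 = 40
40 / 2 = 20
20 / 2 = 10
10 / 2 = 5
5 / 2 = 2
2 / 2 = 1
Reached 1 after 9 halvings

9


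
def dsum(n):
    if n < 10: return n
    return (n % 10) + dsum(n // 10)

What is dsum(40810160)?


dsum(40810160) = 0 + dsum(4081016)
dsum(4081016) = 6 + dsum(408101)
dsum(408101) = 1 + dsum(40810)
dsum(40810) = 0 + dsum(4081)
dsum(4081) = 1 + dsum(408)
dsum(408) = 8 + dsum(40)
dsum(40) = 0 + dsum(4)
dsum(4) = 4  (base case)
Total: 0 + 6 + 1 + 0 + 1 + 8 + 0 + 4 = 20

20


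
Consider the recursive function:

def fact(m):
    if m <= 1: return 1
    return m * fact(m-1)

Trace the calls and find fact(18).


fact(18)
= 18 * fact(17)
= 18 * 17 * fact(16)
= 18 * 17 * 16 * fact(15)
= 18 * 17 * 16 * 15 * fact(14)
= 18 * 17 * 16 * 15 * 14 * fact(13)
= 18 * 17 * 16 * 15 * 14 * 13 * fact(12)
= 18 * 17 * 16 * 15 * 14 * 13 * 12 * fact(11)
= 18 * 17 * 16 * 15 * 14 * 13 * 12 * 11 * fact(10)
= 18 * 17 * 16 * 15 * 14 * 13 * 12 * 11 * 10 * fact(9)
= 18 * 17 * 16 * 15 * 14 * 13 * 12 * 11 * 10 * 9 * fact(8)
= 18 * 17 * 16 * 15 * 14 * 13 * 12 * 11 * 10 * 9 * 8 * fact(7)
= 18 * 17 * 16 * 15 * 14 * 13 * 12 * 11 * 10 * 9 * 8 * 7 * fact(6)
= 18 * 17 * 16 * 15 * 14 * 13 * 12 * 11 * 10 * 9 * 8 * 7 * 6 * fact(5)
= 18 * 17 * 16 * 15 * 14 * 13 * 12 * 11 * 10 * 9 * 8 * 7 * 6 * 5 * fact(4)
= 18 * 17 * 16 * 15 * 14 * 13 * 12 * 11 * 10 * 9 * 8 * 7 * 6 * 5 * 4 * fact(3)
= 18 * 17 * 16 * 15 * 14 * 13 * 12 * 11 * 10 * 9 * 8 * 7 * 6 * 5 * 4 * 3 * fact(2)
= 18 * 17 * 16 * 15 * 14 * 13 * 12 * 11 * 10 * 9 * 8 * 7 * 6 * 5 * 4 * 3 * 2 * fact(1)
= 18 * 17 * 16 * 15 * 14 * 13 * 12 * 11 * 10 * 9 * 8 * 7 * 6 * 5 * 4 * 3 * 2 * 1
= 6402373705728000

6402373705728000


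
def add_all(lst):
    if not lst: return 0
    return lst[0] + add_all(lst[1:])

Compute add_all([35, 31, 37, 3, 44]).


add_all([35, 31, 37, 3, 44]) = 35 + add_all([31, 37, 3, 44])
add_all([31, 37, 3, 44]) = 31 + add_all([37, 3, 44])
add_all([37, 3, 44]) = 37 + add_all([3, 44])
add_all([3, 44]) = 3 + add_all([44])
add_all([44]) = 44 + add_all([])
add_all([]) = 0  (base case)
Total: 35 + 31 + 37 + 3 + 44 + 0 = 150

150


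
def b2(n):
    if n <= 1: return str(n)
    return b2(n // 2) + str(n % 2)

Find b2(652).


b2(652) = b2(326) + '0'
b2(326) = b2(163) + '0'
b2(163) = b2(81) + '1'
b2(81) = b2(40) + '1'
b2(40) = b2(20) + '0'
b2(20) = b2(10) + '0'
b2(10) = b2(5) + '0'
b2(5) = b2(2) + '1'
b2(2) = b2(1) + '0'
b2(1) = '1'  (base case)
Concatenating: '1' + '0' + '1' + '0' + '0' + '0' + '1' + '1' + '0' + '0' = '1010001100'

1010001100


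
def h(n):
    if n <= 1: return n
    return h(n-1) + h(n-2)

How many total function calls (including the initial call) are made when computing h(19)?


Let C(n) = total calls for h(n)
C(0) = 1, C(1) = 1
C(2) = 1 + C(1) + C(0) = 1 + 1 + 1 = 3
C(3) = 1 + C(2) + C(1) = 1 + 3 + 1 = 5
C(4) = 1 + C(3) + C(2) = 1 + 5 + 3 = 9
C(5) = 1 + C(4) + C(3) = 1 + 9 + 5 = 15
C(6) = 1 + C(5) + C(4) = 1 + 15 + 9 = 25
C(7) = 1 + C(6) + C(5) = 1 + 25 + 15 = 41
C(8) = 1 + C(7) + C(6) = 1 + 41 + 25 = 67
C(9) = 1 + C(8) + C(7) = 1 + 67 + 41 = 109
C(10) = 1 + C(9) + C(8) = 1 + 109 + 67 = 177
C(11) = 1 + C(10) + C(9) = 1 + 177 + 109 = 287
C(12) = 1 + C(11) + C(10) = 1 + 287 + 177 = 465
C(13) = 1 + C(12) + C(11) = 1 + 465 + 287 = 753
C(14) = 1 + C(13) + C(12) = 1 + 753 + 465 = 1219
C(15) = 1 + C(14) + C(13) = 1 + 1219 + 753 = 1973
C(16) = 1 + C(15) + C(14) = 1 + 1973 + 1219 = 3193
C(17) = 1 + C(16) + C(15) = 1 + 3193 + 1973 = 5167
C(18) = 1 + C(17) + C(16) = 1 + 5167 + 3193 = 8361
C(19) = 1 + C(18) + C(17) = 1 + 8361 + 5167 = 13529

13529


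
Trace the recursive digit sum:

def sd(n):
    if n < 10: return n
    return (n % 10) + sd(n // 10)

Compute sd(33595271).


sd(33595271) = 1 + sd(3359527)
sd(3359527) = 7 + sd(335952)
sd(335952) = 2 + sd(33595)
sd(33595) = 5 + sd(3359)
sd(3359) = 9 + sd(335)
sd(335) = 5 + sd(33)
sd(33) = 3 + sd(3)
sd(3) = 3  (base case)
Total: 1 + 7 + 2 + 5 + 9 + 5 + 3 + 3 = 35

35


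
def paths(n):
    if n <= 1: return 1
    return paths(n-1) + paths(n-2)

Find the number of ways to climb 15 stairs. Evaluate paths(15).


Building up from base cases:
paths(0) = 1
paths(1) = 1
paths(2) = paths(1) + paths(0) = 1 + 1 = 2
paths(3) = paths(2) + paths(1) = 2 + 1 = 3
paths(4) = paths(3) + paths(2) = 3 + 2 = 5
paths(5) = paths(4) + paths(3) = 5 + 3 = 8
paths(6) = paths(5) + paths(4) = 8 + 5 = 13
paths(7) = paths(6) + paths(5) = 13 + 8 = 21
paths(8) = paths(7) + paths(6) = 21 + 13 = 34
paths(9) = paths(8) + paths(7) = 34 + 21 = 55
paths(10) = paths(9) + paths(8) = 55 + 34 = 89
paths(11) = paths(10) + paths(9) = 89 + 55 = 144
paths(12) = paths(11) + paths(10) = 144 + 89 = 233
paths(13) = paths(12) + paths(11) = 233 + 144 = 377
paths(14) = paths(13) + paths(12) = 377 + 233 = 610
paths(15) = paths(14) + paths(13) = 610 + 377 = 987

987


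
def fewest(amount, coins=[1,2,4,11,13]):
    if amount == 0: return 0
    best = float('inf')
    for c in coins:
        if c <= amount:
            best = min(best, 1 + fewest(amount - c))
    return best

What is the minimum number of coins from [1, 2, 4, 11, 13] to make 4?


Building up with DP:
fewest(0) = 0
fewest(1) = min(1+fewest(0)=1+0=1) = 1
fewest(2) = min(1+fewest(1)=1+1=2, 1+fewest(0)=1+0=1) = 1
fewest(3) = min(1+fewest(2)=1+1=2, 1+fewest(1)=1+1=2) = 2
fewest(4) = min(1+fewest(3)=1+2=3, 1+fewest(2)=1+1=2, 1+fewest(0)=1+0=1) = 1

1


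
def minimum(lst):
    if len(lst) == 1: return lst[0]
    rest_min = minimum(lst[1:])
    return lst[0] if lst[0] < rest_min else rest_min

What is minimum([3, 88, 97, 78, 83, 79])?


minimum([3, 88, 97, 78, 83, 79]): compare 3 with minimum([88, 97, 78, 83, 79])
minimum([88, 97, 78, 83, 79]): compare 88 with minimum([97, 78, 83, 79])
minimum([97, 78, 83, 79]): compare 97 with minimum([78, 83, 79])
minimum([78, 83, 79]): compare 78 with minimum([83, 79])
minimum([83, 79]): compare 83 with minimum([79])
minimum([79]) = 79  (base case)
Compare 83 with 79 -> 79
Compare 78 with 79 -> 78
Compare 97 with 78 -> 78
Compare 88 with 78 -> 78
Compare 3 with 78 -> 3

3


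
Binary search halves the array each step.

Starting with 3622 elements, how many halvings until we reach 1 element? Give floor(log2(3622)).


3622 / 2 = 1811
1811 / 2 = 905
905 / 2 = 452
452 / 2 = 226
226 / 2 = 113
113 / 2 = 56
56 / 2 = 28
28 / 2 = 14
14 / 2 = 7
7 / 2 = 3
3 / 2 = 1
Reached 1 after 11 halvings

11


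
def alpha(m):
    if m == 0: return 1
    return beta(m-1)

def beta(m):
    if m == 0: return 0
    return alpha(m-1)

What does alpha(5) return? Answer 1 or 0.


alpha(5) = beta(4)
beta(4) = alpha(3)
alpha(3) = beta(2)
beta(2) = alpha(1)
alpha(1) = beta(0)
beta(0) = 0  (base case)
Result: 0

0


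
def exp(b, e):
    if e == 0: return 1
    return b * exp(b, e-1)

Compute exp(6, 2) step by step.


exp(6, 2)
= 6 * exp(6, 1)
= 6 * 6 * exp(6, 0)
= 6 * 6 * 1
= 36

36


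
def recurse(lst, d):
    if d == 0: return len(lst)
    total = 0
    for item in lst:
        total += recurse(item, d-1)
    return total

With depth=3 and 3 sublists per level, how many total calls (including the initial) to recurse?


At depth 0 (root): 1 call
At depth 1: each of 1 parents calls recurse on 3 children = 3 calls
At depth 2: each of 3 parents calls recurse on 3 children = 9 calls
At depth 3: each of 9 parents calls recurse on 3 children = 27 calls
Total: 1 + 3 + 9 + 27 = 40

40


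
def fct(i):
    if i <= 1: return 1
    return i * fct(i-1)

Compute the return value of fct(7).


fct(7)
= 7 * fct(6)
= 7 * 6 * fct(5)
= 7 * 6 * 5 * fct(4)
= 7 * 6 * 5 * 4 * fct(3)
= 7 * 6 * 5 * 4 * 3 * fct(2)
= 7 * 6 * 5 * 4 * 3 * 2 * fct(1)
= 7 * 6 * 5 * 4 * 3 * 2 * 1
= 5040

5040


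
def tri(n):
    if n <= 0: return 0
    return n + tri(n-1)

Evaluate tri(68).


tri(68)
= 68 + 67 + 66 + 65 + 64 + 63 + 62 + 61 + 60 + 59 + 58 + 57 + 56 + 55 + 54 + 53 + 52 + 51 + 50 + 49 + 48 + 47 + 46 + 45 + 44 + 43 + 42 + 41 + 40 + 39 + 38 + 37 + 36 + 35 + 34 + 33 + 32 + 31 + 30 + 29 + 28 + 27 + 26 + 25 + 24 + 23 + 22 + 21 + 20 + 19 + 18 + 17 + 16 + 15 + 14 + 13 + 12 + 11 + 10 + 9 + 8 + 7 + 6 + 5 + 4 + 3 + 2 + 1 + tri(0)
= 68 + 67 + 66 + 65 + 64 + 63 + 62 + 61 + 60 + 59 + 58 + 57 + 56 + 55 + 54 + 53 + 52 + 51 + 50 + 49 + 48 + 47 + 46 + 45 + 44 + 43 + 42 + 41 + 40 + 39 + 38 + 37 + 36 + 35 + 34 + 33 + 32 + 31 + 30 + 29 + 28 + 27 + 26 + 25 + 24 + 23 + 22 + 21 + 20 + 19 + 18 + 17 + 16 + 15 + 14 + 13 + 12 + 11 + 10 + 9 + 8 + 7 + 6 + 5 + 4 + 3 + 2 + 1 + 0
= 2346

2346


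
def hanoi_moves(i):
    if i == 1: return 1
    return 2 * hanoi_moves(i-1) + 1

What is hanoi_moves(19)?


hanoi_moves(19) = 2 * hanoi_moves(18) + 1
hanoi_moves(18) = 2 * hanoi_moves(17) + 1
hanoi_moves(17) = 2 * hanoi_moves(16) + 1
hanoi_moves(16) = 2 * hanoi_moves(15) + 1
hanoi_moves(15) = 2 * hanoi_moves(14) + 1
hanoi_moves(14) = 2 * hanoi_moves(13) + 1
hanoi_moves(13) = 2 * hanoi_moves(12) + 1
hanoi_moves(12) = 2 * hanoi_moves(11) + 1
hanoi_moves(11) = 2 * hanoi_moves(10) + 1
hanoi_moves(10) = 2 * hanoi_moves(9) + 1
hanoi_moves(9) = 2 * hanoi_moves(8) + 1
hanoi_moves(8) = 2 * hanoi_moves(7) + 1
hanoi_moves(7) = 2 * hanoi_moves(6) + 1
hanoi_moves(6) = 2 * hanoi_moves(5) + 1
hanoi_moves(5) = 2 * hanoi_moves(4) + 1
hanoi_moves(4) = 2 * hanoi_moves(3) + 1
hanoi_moves(3) = 2 * hanoi_moves(2) + 1
hanoi_moves(2) = 2 * hanoi_moves(1) + 1
hanoi_moves(1) = 1  (base case)
hanoi_moves(2) = 2 * 1 + 1 = 3
hanoi_moves(3) = 2 * 3 + 1 = 7
hanoi_moves(4) = 2 * 7 + 1 = 15
hanoi_moves(5) = 2 * 15 + 1 = 31
hanoi_moves(6) = 2 * 31 + 1 = 63
hanoi_moves(7) = 2 * 63 + 1 = 127
hanoi_moves(8) = 2 * 127 + 1 = 255
hanoi_moves(9) = 2 * 255 + 1 = 511
hanoi_moves(10) = 2 * 511 + 1 = 1023
hanoi_moves(11) = 2 * 1023 + 1 = 2047
hanoi_moves(12) = 2 * 2047 + 1 = 4095
hanoi_moves(13) = 2 * 4095 + 1 = 8191
hanoi_moves(14) = 2 * 8191 + 1 = 16383
hanoi_moves(15) = 2 * 16383 + 1 = 32767
hanoi_moves(16) = 2 * 32767 + 1 = 65535
hanoi_moves(17) = 2 * 65535 + 1 = 131071
hanoi_moves(18) = 2 * 131071 + 1 = 262143
hanoi_moves(19) = 2 * 262143 + 1 = 524287

524287


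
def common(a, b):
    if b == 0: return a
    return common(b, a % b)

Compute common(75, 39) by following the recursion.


common(75, 39) = common(39, 36)
common(39, 36) = common(36, 3)
common(36, 3) = common(3, 0)
common(3, 0) = 3  (base case)

3


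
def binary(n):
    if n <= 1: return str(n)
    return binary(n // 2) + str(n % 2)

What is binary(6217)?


binary(6217) = binary(3108) + '1'
binary(3108) = binary(1554) + '0'
binary(1554) = binary(777) + '0'
binary(777) = binary(388) + '1'
binary(388) = binary(194) + '0'
binary(194) = binary(97) + '0'
binary(97) = binary(48) + '1'
binary(48) = binary(24) + '0'
binary(24) = binary(12) + '0'
binary(12) = binary(6) + '0'
binary(6) = binary(3) + '0'
binary(3) = binary(1) + '1'
binary(1) = '1'  (base case)
Concatenating: '1' + '1' + '0' + '0' + '0' + '0' + '1' + '0' + '0' + '1' + '0' + '0' + '1' = '1100001001001'

1100001001001


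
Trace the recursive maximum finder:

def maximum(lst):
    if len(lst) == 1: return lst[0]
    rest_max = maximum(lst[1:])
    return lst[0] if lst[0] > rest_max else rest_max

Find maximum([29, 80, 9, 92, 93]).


maximum([29, 80, 9, 92, 93]): compare 29 with maximum([80, 9, 92, 93])
maximum([80, 9, 92, 93]): compare 80 with maximum([9, 92, 93])
maximum([9, 92, 93]): compare 9 with maximum([92, 93])
maximum([92, 93]): compare 92 with maximum([93])
maximum([93]) = 93  (base case)
Compare 92 with 93 -> 93
Compare 9 with 93 -> 93
Compare 80 with 93 -> 93
Compare 29 with 93 -> 93

93


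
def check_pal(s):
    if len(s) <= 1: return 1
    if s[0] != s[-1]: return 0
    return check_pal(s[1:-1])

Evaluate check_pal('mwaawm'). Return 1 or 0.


check_pal('mwaawm'): s[0]='m' == s[-1]='m' -> check check_pal('waaw')
check_pal('waaw'): s[0]='w' == s[-1]='w' -> check check_pal('aa')
check_pal('aa'): s[0]='a' == s[-1]='a' -> check check_pal('')
check_pal(''): len <= 1 -> return 1  (base case)
Result: 1 (palindrome)

1


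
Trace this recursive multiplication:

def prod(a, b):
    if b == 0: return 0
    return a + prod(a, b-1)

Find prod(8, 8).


prod(8, 8) = 8 + prod(8, 7)
prod(8, 7) = 8 + prod(8, 6)
prod(8, 6) = 8 + prod(8, 5)
prod(8, 5) = 8 + prod(8, 4)
prod(8, 4) = 8 + prod(8, 3)
prod(8, 3) = 8 + prod(8, 2)
prod(8, 2) = 8 + prod(8, 1)
prod(8, 1) = 8 + prod(8, 0)
prod(8, 0) = 0  (base case)
Total: 8 + 8 + 8 + 8 + 8 + 8 + 8 + 8 + 0 = 64

64


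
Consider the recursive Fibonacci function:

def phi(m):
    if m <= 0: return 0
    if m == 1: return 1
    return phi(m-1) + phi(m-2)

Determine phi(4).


Computing phi(4) bottom-up:
phi(0) = 0
phi(1) = 1
phi(2) = phi(1) + phi(0) = 1 + 0 = 1
phi(3) = phi(2) + phi(1) = 1 + 1 = 2
phi(4) = phi(3) + phi(2) = 2 + 1 = 3

3


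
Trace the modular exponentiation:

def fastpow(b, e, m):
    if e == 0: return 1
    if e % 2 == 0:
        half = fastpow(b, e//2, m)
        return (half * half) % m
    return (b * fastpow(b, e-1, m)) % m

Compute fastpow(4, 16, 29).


fastpow(4, 16, 29): e is even, compute fastpow(4, 8, 29)
  fastpow(4, 8, 29): e is even, compute fastpow(4, 4, 29)
    fastpow(4, 4, 29): e is even, compute fastpow(4, 2, 29)
      fastpow(4, 2, 29): e is even, compute fastpow(4, 1, 29)
        fastpow(4, 1, 29): e is odd, compute fastpow(4, 0, 29)
          fastpow(4, 0, 29) = 1
        (4 * 1) % 29 = 4
      half=4, (4*4) % 29 = 16
    half=16, (16*16) % 29 = 24
  half=24, (24*24) % 29 = 25
half=25, (25*25) % 29 = 16

16


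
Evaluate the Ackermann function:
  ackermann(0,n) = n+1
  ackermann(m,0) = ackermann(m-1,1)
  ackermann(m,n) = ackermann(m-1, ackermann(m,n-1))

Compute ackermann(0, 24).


ackermann(0, 24) = 25
Result: ackermann(0, 24) = 25

25


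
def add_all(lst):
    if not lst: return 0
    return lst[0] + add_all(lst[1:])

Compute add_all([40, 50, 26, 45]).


add_all([40, 50, 26, 45]) = 40 + add_all([50, 26, 45])
add_all([50, 26, 45]) = 50 + add_all([26, 45])
add_all([26, 45]) = 26 + add_all([45])
add_all([45]) = 45 + add_all([])
add_all([]) = 0  (base case)
Total: 40 + 50 + 26 + 45 + 0 = 161

161


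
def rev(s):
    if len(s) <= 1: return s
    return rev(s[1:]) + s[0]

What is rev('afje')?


rev('afje') = rev('fje') + 'a'
rev('fje') = rev('je') + 'f'
rev('je') = rev('e') + 'j'
rev('e') = 'e'  (base case)
Concatenating: 'e' + 'j' + 'f' + 'a' = 'ejfa'

ejfa


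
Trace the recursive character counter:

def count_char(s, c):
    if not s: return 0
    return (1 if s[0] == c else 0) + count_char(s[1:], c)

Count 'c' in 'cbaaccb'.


s[0]='c' == 'c' -> 1
s[0]='b' != 'c' -> 0
s[0]='a' != 'c' -> 0
s[0]='a' != 'c' -> 0
s[0]='c' == 'c' -> 1
s[0]='c' == 'c' -> 1
s[0]='b' != 'c' -> 0
Sum: 1 + 0 + 0 + 0 + 1 + 1 + 0 = 3

3


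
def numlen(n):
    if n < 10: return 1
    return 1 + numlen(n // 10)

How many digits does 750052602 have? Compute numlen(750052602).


numlen(750052602) = 1 + numlen(75005260)
numlen(75005260) = 1 + numlen(7500526)
numlen(7500526) = 1 + numlen(750052)
numlen(750052) = 1 + numlen(75005)
numlen(75005) = 1 + numlen(7500)
numlen(7500) = 1 + numlen(750)
numlen(750) = 1 + numlen(75)
numlen(75) = 1 + numlen(7)
numlen(7) = 1  (base case: 7 < 10)
Unwinding: 1 + 1 + 1 + 1 + 1 + 1 + 1 + 1 + 1 = 9

9


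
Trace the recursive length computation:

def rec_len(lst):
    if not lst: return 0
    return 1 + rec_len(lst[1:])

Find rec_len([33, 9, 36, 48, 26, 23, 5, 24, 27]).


rec_len([33, 9, 36, 48, 26, 23, 5, 24, 27]) = 1 + rec_len([9, 36, 48, 26, 23, 5, 24, 27])
rec_len([9, 36, 48, 26, 23, 5, 24, 27]) = 1 + rec_len([36, 48, 26, 23, 5, 24, 27])
rec_len([36, 48, 26, 23, 5, 24, 27]) = 1 + rec_len([48, 26, 23, 5, 24, 27])
rec_len([48, 26, 23, 5, 24, 27]) = 1 + rec_len([26, 23, 5, 24, 27])
rec_len([26, 23, 5, 24, 27]) = 1 + rec_len([23, 5, 24, 27])
rec_len([23, 5, 24, 27]) = 1 + rec_len([5, 24, 27])
rec_len([5, 24, 27]) = 1 + rec_len([24, 27])
rec_len([24, 27]) = 1 + rec_len([27])
rec_len([27]) = 1 + rec_len([])
rec_len([]) = 0  (base case)
Unwinding: 1 + 1 + 1 + 1 + 1 + 1 + 1 + 1 + 1 + 0 = 9

9


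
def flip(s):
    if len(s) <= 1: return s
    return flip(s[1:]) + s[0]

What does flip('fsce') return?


flip('fsce') = flip('sce') + 'f'
flip('sce') = flip('ce') + 's'
flip('ce') = flip('e') + 'c'
flip('e') = 'e'  (base case)
Concatenating: 'e' + 'c' + 's' + 'f' = 'ecsf'

ecsf


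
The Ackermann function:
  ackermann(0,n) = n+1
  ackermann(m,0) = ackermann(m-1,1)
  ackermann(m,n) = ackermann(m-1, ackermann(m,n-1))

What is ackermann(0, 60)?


ackermann(0, 60) = 61
Result: ackermann(0, 60) = 61

61


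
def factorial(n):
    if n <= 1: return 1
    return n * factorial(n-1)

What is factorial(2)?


factorial(2)
= 2 * factorial(1)
= 2 * 1
= 2

2


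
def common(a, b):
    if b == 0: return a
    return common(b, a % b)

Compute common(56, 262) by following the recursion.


common(56, 262) = common(262, 56)
common(262, 56) = common(56, 38)
common(56, 38) = common(38, 18)
common(38, 18) = common(18, 2)
common(18, 2) = common(2, 0)
common(2, 0) = 2  (base case)

2


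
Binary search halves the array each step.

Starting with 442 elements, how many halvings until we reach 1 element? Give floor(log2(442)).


442 / 2 = 221
221 / 2 = 110
110 / 2 = 55
55 / 2 = 27
27 / 2 = 13
13 / 2 = 6
6 / 2 = 3
3 / 2 = 1
Reached 1 after 8 halvings

8


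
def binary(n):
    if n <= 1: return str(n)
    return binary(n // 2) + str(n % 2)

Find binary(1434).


binary(1434) = binary(717) + '0'
binary(717) = binary(358) + '1'
binary(358) = binary(179) + '0'
binary(179) = binary(89) + '1'
binary(89) = binary(44) + '1'
binary(44) = binary(22) + '0'
binary(22) = binary(11) + '0'
binary(11) = binary(5) + '1'
binary(5) = binary(2) + '1'
binary(2) = binary(1) + '0'
binary(1) = '1'  (base case)
Concatenating: '1' + '0' + '1' + '1' + '0' + '0' + '1' + '1' + '0' + '1' + '0' = '10110011010'

10110011010


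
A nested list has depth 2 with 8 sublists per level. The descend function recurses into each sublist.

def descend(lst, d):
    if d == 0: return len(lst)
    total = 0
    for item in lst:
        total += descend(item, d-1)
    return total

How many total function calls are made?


At depth 0 (root): 1 call
At depth 1: each of 1 parents calls descend on 8 children = 8 calls
At depth 2: each of 8 parents calls descend on 8 children = 64 calls
Total: 1 + 8 + 64 = 73

73


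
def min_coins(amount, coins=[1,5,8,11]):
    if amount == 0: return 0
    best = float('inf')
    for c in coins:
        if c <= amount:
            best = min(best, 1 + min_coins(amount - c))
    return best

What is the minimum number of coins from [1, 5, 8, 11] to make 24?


Building up with DP:
min_coins(0) = 0
min_coins(1) = min(1+min_coins(0)=1+0=1) = 1
min_coins(2) = min(1+min_coins(1)=1+1=2) = 2
min_coins(3) = min(1+min_coins(2)=1+2=3) = 3
min_coins(4) = min(1+min_coins(3)=1+3=4) = 4
min_coins(5) = min(1+min_coins(4)=1+4=5, 1+min_coins(0)=1+0=1) = 1
min_coins(6) = min(1+min_coins(5)=1+1=2, 1+min_coins(1)=1+1=2) = 2
min_coins(7) = min(1+min_coins(6)=1+2=3, 1+min_coins(2)=1+2=3) = 3
min_coins(8) = min(1+min_coins(7)=1+3=4, 1+min_coins(3)=1+3=4, 1+min_coins(0)=1+0=1) = 1
min_coins(9) = min(1+min_coins(8)=1+1=2, 1+min_coins(4)=1+4=5, 1+min_coins(1)=1+1=2) = 2
min_coins(10) = min(1+min_coins(9)=1+2=3, 1+min_coins(5)=1+1=2, 1+min_coins(2)=1+2=3) = 2
min_coins(11) = min(1+min_coins(10)=1+2=3, 1+min_coins(6)=1+2=3, 1+min_coins(3)=1+3=4, 1+min_coins(0)=1+0=1) = 1
min_coins(12) = min(1+min_coins(11)=1+1=2, 1+min_coins(7)=1+3=4, 1+min_coins(4)=1+4=5, 1+min_coins(1)=1+1=2) = 2
min_coins(13) = min(1+min_coins(12)=1+2=3, 1+min_coins(8)=1+1=2, 1+min_coins(5)=1+1=2, 1+min_coins(2)=1+2=3) = 2
min_coins(14) = min(1+min_coins(13)=1+2=3, 1+min_coins(9)=1+2=3, 1+min_coins(6)=1+2=3, 1+min_coins(3)=1+3=4) = 3
min_coins(15) = min(1+min_coins(14)=1+3=4, 1+min_coins(10)=1+2=3, 1+min_coins(7)=1+3=4, 1+min_coins(4)=1+4=5) = 3
min_coins(16) = min(1+min_coins(15)=1+3=4, 1+min_coins(11)=1+1=2, 1+min_coins(8)=1+1=2, 1+min_coins(5)=1+1=2) = 2
min_coins(17) = min(1+min_coins(16)=1+2=3, 1+min_coins(12)=1+2=3, 1+min_coins(9)=1+2=3, 1+min_coins(6)=1+2=3) = 3
min_coins(18) = min(1+min_coins(17)=1+3=4, 1+min_coins(13)=1+2=3, 1+min_coins(10)=1+2=3, 1+min_coins(7)=1+3=4) = 3
min_coins(19) = min(1+min_coins(18)=1+3=4, 1+min_coins(14)=1+3=4, 1+min_coins(11)=1+1=2, 1+min_coins(8)=1+1=2) = 2
min_coins(20) = min(1+min_coins(19)=1+2=3, 1+min_coins(15)=1+3=4, 1+min_coins(12)=1+2=3, 1+min_coins(9)=1+2=3) = 3
min_coins(21) = min(1+min_coins(20)=1+3=4, 1+min_coins(16)=1+2=3, 1+min_coins(13)=1+2=3, 1+min_coins(10)=1+2=3) = 3
min_coins(22) = min(1+min_coins(21)=1+3=4, 1+min_coins(17)=1+3=4, 1+min_coins(14)=1+3=4, 1+min_coins(11)=1+1=2) = 2
min_coins(23) = min(1+min_coins(22)=1+2=3, 1+min_coins(18)=1+3=4, 1+min_coins(15)=1+3=4, 1+min_coins(12)=1+2=3) = 3
min_coins(24) = min(1+min_coins(23)=1+3=4, 1+min_coins(19)=1+2=3, 1+min_coins(16)=1+2=3, 1+min_coins(13)=1+2=3) = 3

3
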